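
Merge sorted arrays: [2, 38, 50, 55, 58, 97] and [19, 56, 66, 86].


Take 2 from A
Take 19 from B
Take 38 from A
Take 50 from A
Take 55 from A
Take 56 from B
Take 58 from A
Take 66 from B
Take 86 from B

Merged: [2, 19, 38, 50, 55, 56, 58, 66, 86, 97]


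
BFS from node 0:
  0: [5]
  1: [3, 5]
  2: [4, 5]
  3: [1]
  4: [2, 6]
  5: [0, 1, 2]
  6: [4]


Visit 0, enqueue [5]
Visit 5, enqueue [1, 2]
Visit 1, enqueue [3]
Visit 2, enqueue [4]
Visit 3, enqueue []
Visit 4, enqueue [6]
Visit 6, enqueue []

BFS order: [0, 5, 1, 2, 3, 4, 6]


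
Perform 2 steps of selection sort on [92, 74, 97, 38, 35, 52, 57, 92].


Initial: [92, 74, 97, 38, 35, 52, 57, 92]
Step 1: min=35 at 4
  Swap: [35, 74, 97, 38, 92, 52, 57, 92]
Step 2: min=38 at 3
  Swap: [35, 38, 97, 74, 92, 52, 57, 92]

After 2 steps: [35, 38, 97, 74, 92, 52, 57, 92]


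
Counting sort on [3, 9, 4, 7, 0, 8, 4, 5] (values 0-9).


Input: [3, 9, 4, 7, 0, 8, 4, 5]
Counts: [1, 0, 0, 1, 2, 1, 0, 1, 1, 1]

Sorted: [0, 3, 4, 4, 5, 7, 8, 9]


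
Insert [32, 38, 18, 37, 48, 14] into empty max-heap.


Insert 32: [32]
Insert 38: [38, 32]
Insert 18: [38, 32, 18]
Insert 37: [38, 37, 18, 32]
Insert 48: [48, 38, 18, 32, 37]
Insert 14: [48, 38, 18, 32, 37, 14]

Final heap: [48, 38, 18, 32, 37, 14]


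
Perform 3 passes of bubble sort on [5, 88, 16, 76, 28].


Initial: [5, 88, 16, 76, 28]
Pass 1: [5, 16, 76, 28, 88] (3 swaps)
Pass 2: [5, 16, 28, 76, 88] (1 swaps)
Pass 3: [5, 16, 28, 76, 88] (0 swaps)

After 3 passes: [5, 16, 28, 76, 88]


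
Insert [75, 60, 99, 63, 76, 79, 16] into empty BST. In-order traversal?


Insert 75: root
Insert 60: L from 75
Insert 99: R from 75
Insert 63: L from 75 -> R from 60
Insert 76: R from 75 -> L from 99
Insert 79: R from 75 -> L from 99 -> R from 76
Insert 16: L from 75 -> L from 60

In-order: [16, 60, 63, 75, 76, 79, 99]


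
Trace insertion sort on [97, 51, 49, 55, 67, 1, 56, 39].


Initial: [97, 51, 49, 55, 67, 1, 56, 39]
Insert 51: [51, 97, 49, 55, 67, 1, 56, 39]
Insert 49: [49, 51, 97, 55, 67, 1, 56, 39]
Insert 55: [49, 51, 55, 97, 67, 1, 56, 39]
Insert 67: [49, 51, 55, 67, 97, 1, 56, 39]
Insert 1: [1, 49, 51, 55, 67, 97, 56, 39]
Insert 56: [1, 49, 51, 55, 56, 67, 97, 39]
Insert 39: [1, 39, 49, 51, 55, 56, 67, 97]

Sorted: [1, 39, 49, 51, 55, 56, 67, 97]


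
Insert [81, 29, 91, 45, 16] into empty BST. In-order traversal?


Insert 81: root
Insert 29: L from 81
Insert 91: R from 81
Insert 45: L from 81 -> R from 29
Insert 16: L from 81 -> L from 29

In-order: [16, 29, 45, 81, 91]


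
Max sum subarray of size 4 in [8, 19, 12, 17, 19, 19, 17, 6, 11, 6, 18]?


[0:4]: 56
[1:5]: 67
[2:6]: 67
[3:7]: 72
[4:8]: 61
[5:9]: 53
[6:10]: 40
[7:11]: 41

Max: 72 at [3:7]


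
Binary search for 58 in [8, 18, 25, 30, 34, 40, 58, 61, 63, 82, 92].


Step 1: lo=0, hi=10, mid=5, val=40
Step 2: lo=6, hi=10, mid=8, val=63
Step 3: lo=6, hi=7, mid=6, val=58

Found at index 6


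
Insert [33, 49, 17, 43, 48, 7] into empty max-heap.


Insert 33: [33]
Insert 49: [49, 33]
Insert 17: [49, 33, 17]
Insert 43: [49, 43, 17, 33]
Insert 48: [49, 48, 17, 33, 43]
Insert 7: [49, 48, 17, 33, 43, 7]

Final heap: [49, 48, 17, 33, 43, 7]


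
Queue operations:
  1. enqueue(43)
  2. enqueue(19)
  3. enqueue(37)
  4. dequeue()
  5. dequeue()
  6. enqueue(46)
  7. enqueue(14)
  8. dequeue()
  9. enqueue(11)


enqueue(43) -> [43]
enqueue(19) -> [43, 19]
enqueue(37) -> [43, 19, 37]
dequeue()->43, [19, 37]
dequeue()->19, [37]
enqueue(46) -> [37, 46]
enqueue(14) -> [37, 46, 14]
dequeue()->37, [46, 14]
enqueue(11) -> [46, 14, 11]

Final queue: [46, 14, 11]


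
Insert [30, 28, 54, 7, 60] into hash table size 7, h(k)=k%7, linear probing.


Insert 30: h=2 -> slot 2
Insert 28: h=0 -> slot 0
Insert 54: h=5 -> slot 5
Insert 7: h=0, 1 probes -> slot 1
Insert 60: h=4 -> slot 4

Table: [28, 7, 30, None, 60, 54, None]


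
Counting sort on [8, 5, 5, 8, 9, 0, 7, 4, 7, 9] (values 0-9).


Input: [8, 5, 5, 8, 9, 0, 7, 4, 7, 9]
Counts: [1, 0, 0, 0, 1, 2, 0, 2, 2, 2]

Sorted: [0, 4, 5, 5, 7, 7, 8, 8, 9, 9]


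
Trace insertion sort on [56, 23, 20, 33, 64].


Initial: [56, 23, 20, 33, 64]
Insert 23: [23, 56, 20, 33, 64]
Insert 20: [20, 23, 56, 33, 64]
Insert 33: [20, 23, 33, 56, 64]
Insert 64: [20, 23, 33, 56, 64]

Sorted: [20, 23, 33, 56, 64]


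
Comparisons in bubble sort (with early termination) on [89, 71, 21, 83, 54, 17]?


Algorithm: bubble sort (with early termination)
Input: [89, 71, 21, 83, 54, 17]
Sorted: [17, 21, 54, 71, 83, 89]

15


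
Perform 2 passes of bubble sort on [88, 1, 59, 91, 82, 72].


Initial: [88, 1, 59, 91, 82, 72]
Pass 1: [1, 59, 88, 82, 72, 91] (4 swaps)
Pass 2: [1, 59, 82, 72, 88, 91] (2 swaps)

After 2 passes: [1, 59, 82, 72, 88, 91]


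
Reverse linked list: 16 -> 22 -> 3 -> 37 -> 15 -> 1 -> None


Step 1: curr=16, set curr.next=prev(None) | reversed so far: 16
Step 2: curr=22, set curr.next=prev(16) | reversed so far: 22 -> 16
Step 3: curr=3, set curr.next=prev(22) | reversed so far: 3 -> 22 -> 16
Step 4: curr=37, set curr.next=prev(3) | reversed so far: 37 -> 3 -> 22 -> 16
Step 5: curr=15, set curr.next=prev(37) | reversed so far: 15 -> 37 -> 3 -> 22 -> 16
Step 6: curr=1, set curr.next=prev(15) | reversed so far: 1 -> 15 -> 37 -> 3 -> 22 -> 16

1 -> 15 -> 37 -> 3 -> 22 -> 16 -> None


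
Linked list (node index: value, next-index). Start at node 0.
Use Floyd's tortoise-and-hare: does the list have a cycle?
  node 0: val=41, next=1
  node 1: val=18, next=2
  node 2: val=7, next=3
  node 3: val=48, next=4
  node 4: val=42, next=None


Floyd's tortoise (slow, +1) and hare (fast, +2):
  init: slow=0, fast=0
  step 1: slow=1, fast=2
  step 2: slow=2, fast=4
  step 3: fast -> None, no cycle

Cycle: no


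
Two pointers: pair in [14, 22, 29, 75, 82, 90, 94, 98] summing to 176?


lo=0(14)+hi=7(98)=112
lo=1(22)+hi=7(98)=120
lo=2(29)+hi=7(98)=127
lo=3(75)+hi=7(98)=173
lo=4(82)+hi=7(98)=180
lo=4(82)+hi=6(94)=176

Yes: 82+94=176


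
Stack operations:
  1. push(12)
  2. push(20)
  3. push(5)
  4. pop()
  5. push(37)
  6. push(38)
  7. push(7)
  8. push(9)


push(12) -> [12]
push(20) -> [12, 20]
push(5) -> [12, 20, 5]
pop()->5, [12, 20]
push(37) -> [12, 20, 37]
push(38) -> [12, 20, 37, 38]
push(7) -> [12, 20, 37, 38, 7]
push(9) -> [12, 20, 37, 38, 7, 9]

Final stack: [12, 20, 37, 38, 7, 9]


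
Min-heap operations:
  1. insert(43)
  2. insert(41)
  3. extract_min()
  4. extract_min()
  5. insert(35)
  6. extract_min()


insert(43) -> [43]
insert(41) -> [41, 43]
extract_min()->41, [43]
extract_min()->43, []
insert(35) -> [35]
extract_min()->35, []

Final heap: []


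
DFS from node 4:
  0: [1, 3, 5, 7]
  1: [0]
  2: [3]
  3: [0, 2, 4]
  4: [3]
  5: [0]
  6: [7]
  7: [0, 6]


Visit 4, push [3]
Visit 3, push [2, 0]
Visit 0, push [7, 5, 1]
Visit 1, push []
Visit 5, push []
Visit 7, push [6]
Visit 6, push []
Visit 2, push []

DFS order: [4, 3, 0, 1, 5, 7, 6, 2]


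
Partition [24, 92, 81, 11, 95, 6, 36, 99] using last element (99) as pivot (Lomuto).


Pivot: 99
  24 <= 99: advance i (no swap)
  92 <= 99: advance i (no swap)
  81 <= 99: advance i (no swap)
  11 <= 99: advance i (no swap)
  95 <= 99: advance i (no swap)
  6 <= 99: advance i (no swap)
  36 <= 99: advance i (no swap)
Place pivot at 7: [24, 92, 81, 11, 95, 6, 36, 99]

Partitioned: [24, 92, 81, 11, 95, 6, 36, 99]


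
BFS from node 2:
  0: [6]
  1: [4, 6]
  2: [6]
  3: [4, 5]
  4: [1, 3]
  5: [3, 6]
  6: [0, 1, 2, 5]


Visit 2, enqueue [6]
Visit 6, enqueue [0, 1, 5]
Visit 0, enqueue []
Visit 1, enqueue [4]
Visit 5, enqueue [3]
Visit 4, enqueue []
Visit 3, enqueue []

BFS order: [2, 6, 0, 1, 5, 4, 3]


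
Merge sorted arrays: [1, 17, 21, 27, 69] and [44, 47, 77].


Take 1 from A
Take 17 from A
Take 21 from A
Take 27 from A
Take 44 from B
Take 47 from B
Take 69 from A

Merged: [1, 17, 21, 27, 44, 47, 69, 77]


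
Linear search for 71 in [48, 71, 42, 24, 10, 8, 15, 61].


i=0: 48!=71
i=1: 71==71 found!

Found at 1, 2 comps


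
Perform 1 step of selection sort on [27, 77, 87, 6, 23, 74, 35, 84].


Initial: [27, 77, 87, 6, 23, 74, 35, 84]
Step 1: min=6 at 3
  Swap: [6, 77, 87, 27, 23, 74, 35, 84]

After 1 step: [6, 77, 87, 27, 23, 74, 35, 84]


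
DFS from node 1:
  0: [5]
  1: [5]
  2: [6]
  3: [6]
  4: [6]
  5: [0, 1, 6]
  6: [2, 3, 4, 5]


Visit 1, push [5]
Visit 5, push [6, 0]
Visit 0, push []
Visit 6, push [4, 3, 2]
Visit 2, push []
Visit 3, push []
Visit 4, push []

DFS order: [1, 5, 0, 6, 2, 3, 4]


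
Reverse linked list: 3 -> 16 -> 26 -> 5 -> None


Step 1: curr=3, set curr.next=prev(None) | reversed so far: 3
Step 2: curr=16, set curr.next=prev(3) | reversed so far: 16 -> 3
Step 3: curr=26, set curr.next=prev(16) | reversed so far: 26 -> 16 -> 3
Step 4: curr=5, set curr.next=prev(26) | reversed so far: 5 -> 26 -> 16 -> 3

5 -> 26 -> 16 -> 3 -> None


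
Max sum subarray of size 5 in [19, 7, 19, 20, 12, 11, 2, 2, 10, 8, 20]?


[0:5]: 77
[1:6]: 69
[2:7]: 64
[3:8]: 47
[4:9]: 37
[5:10]: 33
[6:11]: 42

Max: 77 at [0:5]


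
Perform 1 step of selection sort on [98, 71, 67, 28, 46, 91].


Initial: [98, 71, 67, 28, 46, 91]
Step 1: min=28 at 3
  Swap: [28, 71, 67, 98, 46, 91]

After 1 step: [28, 71, 67, 98, 46, 91]


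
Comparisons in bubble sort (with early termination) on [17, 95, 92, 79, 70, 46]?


Algorithm: bubble sort (with early termination)
Input: [17, 95, 92, 79, 70, 46]
Sorted: [17, 46, 70, 79, 92, 95]

15


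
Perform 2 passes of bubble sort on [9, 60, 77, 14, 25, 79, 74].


Initial: [9, 60, 77, 14, 25, 79, 74]
Pass 1: [9, 60, 14, 25, 77, 74, 79] (3 swaps)
Pass 2: [9, 14, 25, 60, 74, 77, 79] (3 swaps)

After 2 passes: [9, 14, 25, 60, 74, 77, 79]


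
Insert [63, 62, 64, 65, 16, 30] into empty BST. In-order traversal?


Insert 63: root
Insert 62: L from 63
Insert 64: R from 63
Insert 65: R from 63 -> R from 64
Insert 16: L from 63 -> L from 62
Insert 30: L from 63 -> L from 62 -> R from 16

In-order: [16, 30, 62, 63, 64, 65]


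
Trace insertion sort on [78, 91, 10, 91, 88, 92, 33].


Initial: [78, 91, 10, 91, 88, 92, 33]
Insert 91: [78, 91, 10, 91, 88, 92, 33]
Insert 10: [10, 78, 91, 91, 88, 92, 33]
Insert 91: [10, 78, 91, 91, 88, 92, 33]
Insert 88: [10, 78, 88, 91, 91, 92, 33]
Insert 92: [10, 78, 88, 91, 91, 92, 33]
Insert 33: [10, 33, 78, 88, 91, 91, 92]

Sorted: [10, 33, 78, 88, 91, 91, 92]


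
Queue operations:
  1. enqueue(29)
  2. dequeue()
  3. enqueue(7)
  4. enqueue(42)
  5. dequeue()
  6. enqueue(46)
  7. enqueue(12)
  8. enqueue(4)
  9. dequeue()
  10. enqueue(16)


enqueue(29) -> [29]
dequeue()->29, []
enqueue(7) -> [7]
enqueue(42) -> [7, 42]
dequeue()->7, [42]
enqueue(46) -> [42, 46]
enqueue(12) -> [42, 46, 12]
enqueue(4) -> [42, 46, 12, 4]
dequeue()->42, [46, 12, 4]
enqueue(16) -> [46, 12, 4, 16]

Final queue: [46, 12, 4, 16]


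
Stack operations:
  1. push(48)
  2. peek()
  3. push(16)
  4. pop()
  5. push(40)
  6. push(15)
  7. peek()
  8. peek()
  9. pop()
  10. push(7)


push(48) -> [48]
peek()->48
push(16) -> [48, 16]
pop()->16, [48]
push(40) -> [48, 40]
push(15) -> [48, 40, 15]
peek()->15
peek()->15
pop()->15, [48, 40]
push(7) -> [48, 40, 7]

Final stack: [48, 40, 7]


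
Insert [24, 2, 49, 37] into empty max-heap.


Insert 24: [24]
Insert 2: [24, 2]
Insert 49: [49, 2, 24]
Insert 37: [49, 37, 24, 2]

Final heap: [49, 37, 24, 2]


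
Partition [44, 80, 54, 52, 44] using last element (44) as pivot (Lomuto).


Pivot: 44
  44 <= 44: advance i (no swap)
Place pivot at 1: [44, 44, 54, 52, 80]

Partitioned: [44, 44, 54, 52, 80]


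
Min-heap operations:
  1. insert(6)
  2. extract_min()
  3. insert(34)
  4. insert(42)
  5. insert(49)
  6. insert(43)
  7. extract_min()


insert(6) -> [6]
extract_min()->6, []
insert(34) -> [34]
insert(42) -> [34, 42]
insert(49) -> [34, 42, 49]
insert(43) -> [34, 42, 49, 43]
extract_min()->34, [42, 43, 49]

Final heap: [42, 43, 49]


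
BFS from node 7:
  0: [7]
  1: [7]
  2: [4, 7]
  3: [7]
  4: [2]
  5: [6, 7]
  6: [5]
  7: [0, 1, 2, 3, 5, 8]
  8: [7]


Visit 7, enqueue [0, 1, 2, 3, 5, 8]
Visit 0, enqueue []
Visit 1, enqueue []
Visit 2, enqueue [4]
Visit 3, enqueue []
Visit 5, enqueue [6]
Visit 8, enqueue []
Visit 4, enqueue []
Visit 6, enqueue []

BFS order: [7, 0, 1, 2, 3, 5, 8, 4, 6]


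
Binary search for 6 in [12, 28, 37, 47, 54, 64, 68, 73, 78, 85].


Step 1: lo=0, hi=9, mid=4, val=54
Step 2: lo=0, hi=3, mid=1, val=28
Step 3: lo=0, hi=0, mid=0, val=12

Not found


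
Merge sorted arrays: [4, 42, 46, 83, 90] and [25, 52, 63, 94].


Take 4 from A
Take 25 from B
Take 42 from A
Take 46 from A
Take 52 from B
Take 63 from B
Take 83 from A
Take 90 from A

Merged: [4, 25, 42, 46, 52, 63, 83, 90, 94]


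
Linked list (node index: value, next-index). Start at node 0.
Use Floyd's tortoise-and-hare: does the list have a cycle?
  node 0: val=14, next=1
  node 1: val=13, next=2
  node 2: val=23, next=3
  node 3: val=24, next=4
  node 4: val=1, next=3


Floyd's tortoise (slow, +1) and hare (fast, +2):
  init: slow=0, fast=0
  step 1: slow=1, fast=2
  step 2: slow=2, fast=4
  step 3: slow=3, fast=4
  step 4: slow=4, fast=4
  slow == fast at node 4: cycle detected

Cycle: yes


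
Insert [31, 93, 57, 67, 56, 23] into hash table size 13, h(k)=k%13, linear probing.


Insert 31: h=5 -> slot 5
Insert 93: h=2 -> slot 2
Insert 57: h=5, 1 probes -> slot 6
Insert 67: h=2, 1 probes -> slot 3
Insert 56: h=4 -> slot 4
Insert 23: h=10 -> slot 10

Table: [None, None, 93, 67, 56, 31, 57, None, None, None, 23, None, None]


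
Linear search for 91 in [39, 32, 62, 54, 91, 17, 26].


i=0: 39!=91
i=1: 32!=91
i=2: 62!=91
i=3: 54!=91
i=4: 91==91 found!

Found at 4, 5 comps


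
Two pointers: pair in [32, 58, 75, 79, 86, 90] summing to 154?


lo=0(32)+hi=5(90)=122
lo=1(58)+hi=5(90)=148
lo=2(75)+hi=5(90)=165
lo=2(75)+hi=4(86)=161
lo=2(75)+hi=3(79)=154

Yes: 75+79=154


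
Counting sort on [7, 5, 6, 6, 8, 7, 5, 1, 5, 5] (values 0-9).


Input: [7, 5, 6, 6, 8, 7, 5, 1, 5, 5]
Counts: [0, 1, 0, 0, 0, 4, 2, 2, 1, 0]

Sorted: [1, 5, 5, 5, 5, 6, 6, 7, 7, 8]


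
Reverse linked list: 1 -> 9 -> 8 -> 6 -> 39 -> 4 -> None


Step 1: curr=1, set curr.next=prev(None) | reversed so far: 1
Step 2: curr=9, set curr.next=prev(1) | reversed so far: 9 -> 1
Step 3: curr=8, set curr.next=prev(9) | reversed so far: 8 -> 9 -> 1
Step 4: curr=6, set curr.next=prev(8) | reversed so far: 6 -> 8 -> 9 -> 1
Step 5: curr=39, set curr.next=prev(6) | reversed so far: 39 -> 6 -> 8 -> 9 -> 1
Step 6: curr=4, set curr.next=prev(39) | reversed so far: 4 -> 39 -> 6 -> 8 -> 9 -> 1

4 -> 39 -> 6 -> 8 -> 9 -> 1 -> None


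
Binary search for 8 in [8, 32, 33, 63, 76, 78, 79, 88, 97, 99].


Step 1: lo=0, hi=9, mid=4, val=76
Step 2: lo=0, hi=3, mid=1, val=32
Step 3: lo=0, hi=0, mid=0, val=8

Found at index 0


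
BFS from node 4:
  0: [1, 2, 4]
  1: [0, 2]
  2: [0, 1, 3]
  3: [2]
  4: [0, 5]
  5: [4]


Visit 4, enqueue [0, 5]
Visit 0, enqueue [1, 2]
Visit 5, enqueue []
Visit 1, enqueue []
Visit 2, enqueue [3]
Visit 3, enqueue []

BFS order: [4, 0, 5, 1, 2, 3]


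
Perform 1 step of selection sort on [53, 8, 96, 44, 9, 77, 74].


Initial: [53, 8, 96, 44, 9, 77, 74]
Step 1: min=8 at 1
  Swap: [8, 53, 96, 44, 9, 77, 74]

After 1 step: [8, 53, 96, 44, 9, 77, 74]


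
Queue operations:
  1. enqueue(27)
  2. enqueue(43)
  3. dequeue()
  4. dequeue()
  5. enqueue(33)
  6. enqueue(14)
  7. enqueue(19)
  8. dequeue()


enqueue(27) -> [27]
enqueue(43) -> [27, 43]
dequeue()->27, [43]
dequeue()->43, []
enqueue(33) -> [33]
enqueue(14) -> [33, 14]
enqueue(19) -> [33, 14, 19]
dequeue()->33, [14, 19]

Final queue: [14, 19]


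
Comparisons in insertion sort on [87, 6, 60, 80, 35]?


Algorithm: insertion sort
Input: [87, 6, 60, 80, 35]
Sorted: [6, 35, 60, 80, 87]

9


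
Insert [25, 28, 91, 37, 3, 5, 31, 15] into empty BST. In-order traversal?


Insert 25: root
Insert 28: R from 25
Insert 91: R from 25 -> R from 28
Insert 37: R from 25 -> R from 28 -> L from 91
Insert 3: L from 25
Insert 5: L from 25 -> R from 3
Insert 31: R from 25 -> R from 28 -> L from 91 -> L from 37
Insert 15: L from 25 -> R from 3 -> R from 5

In-order: [3, 5, 15, 25, 28, 31, 37, 91]


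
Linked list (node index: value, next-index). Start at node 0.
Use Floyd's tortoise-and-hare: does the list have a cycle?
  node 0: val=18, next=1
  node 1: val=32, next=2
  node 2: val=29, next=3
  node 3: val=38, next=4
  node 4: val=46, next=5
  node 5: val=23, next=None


Floyd's tortoise (slow, +1) and hare (fast, +2):
  init: slow=0, fast=0
  step 1: slow=1, fast=2
  step 2: slow=2, fast=4
  step 3: fast 4->5->None, no cycle

Cycle: no


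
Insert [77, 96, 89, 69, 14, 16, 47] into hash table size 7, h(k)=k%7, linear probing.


Insert 77: h=0 -> slot 0
Insert 96: h=5 -> slot 5
Insert 89: h=5, 1 probes -> slot 6
Insert 69: h=6, 2 probes -> slot 1
Insert 14: h=0, 2 probes -> slot 2
Insert 16: h=2, 1 probes -> slot 3
Insert 47: h=5, 6 probes -> slot 4

Table: [77, 69, 14, 16, 47, 96, 89]


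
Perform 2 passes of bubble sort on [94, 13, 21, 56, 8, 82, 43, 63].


Initial: [94, 13, 21, 56, 8, 82, 43, 63]
Pass 1: [13, 21, 56, 8, 82, 43, 63, 94] (7 swaps)
Pass 2: [13, 21, 8, 56, 43, 63, 82, 94] (3 swaps)

After 2 passes: [13, 21, 8, 56, 43, 63, 82, 94]


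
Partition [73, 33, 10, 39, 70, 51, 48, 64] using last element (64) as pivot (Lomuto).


Pivot: 64
  33 <= 64: swap -> [33, 73, 10, 39, 70, 51, 48, 64]
  10 <= 64: swap -> [33, 10, 73, 39, 70, 51, 48, 64]
  39 <= 64: swap -> [33, 10, 39, 73, 70, 51, 48, 64]
  51 <= 64: swap -> [33, 10, 39, 51, 70, 73, 48, 64]
  48 <= 64: swap -> [33, 10, 39, 51, 48, 73, 70, 64]
Place pivot at 5: [33, 10, 39, 51, 48, 64, 70, 73]

Partitioned: [33, 10, 39, 51, 48, 64, 70, 73]


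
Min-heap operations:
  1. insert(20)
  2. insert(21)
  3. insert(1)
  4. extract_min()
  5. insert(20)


insert(20) -> [20]
insert(21) -> [20, 21]
insert(1) -> [1, 21, 20]
extract_min()->1, [20, 21]
insert(20) -> [20, 21, 20]

Final heap: [20, 21, 20]


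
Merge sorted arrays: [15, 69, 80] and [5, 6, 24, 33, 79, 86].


Take 5 from B
Take 6 from B
Take 15 from A
Take 24 from B
Take 33 from B
Take 69 from A
Take 79 from B
Take 80 from A

Merged: [5, 6, 15, 24, 33, 69, 79, 80, 86]


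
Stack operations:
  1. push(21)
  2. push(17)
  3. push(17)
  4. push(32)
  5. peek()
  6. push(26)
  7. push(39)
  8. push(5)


push(21) -> [21]
push(17) -> [21, 17]
push(17) -> [21, 17, 17]
push(32) -> [21, 17, 17, 32]
peek()->32
push(26) -> [21, 17, 17, 32, 26]
push(39) -> [21, 17, 17, 32, 26, 39]
push(5) -> [21, 17, 17, 32, 26, 39, 5]

Final stack: [21, 17, 17, 32, 26, 39, 5]


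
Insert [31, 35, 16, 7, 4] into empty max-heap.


Insert 31: [31]
Insert 35: [35, 31]
Insert 16: [35, 31, 16]
Insert 7: [35, 31, 16, 7]
Insert 4: [35, 31, 16, 7, 4]

Final heap: [35, 31, 16, 7, 4]


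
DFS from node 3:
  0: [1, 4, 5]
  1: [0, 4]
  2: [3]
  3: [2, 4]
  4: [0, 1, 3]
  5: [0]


Visit 3, push [4, 2]
Visit 2, push []
Visit 4, push [1, 0]
Visit 0, push [5, 1]
Visit 1, push []
Visit 5, push []

DFS order: [3, 2, 4, 0, 1, 5]


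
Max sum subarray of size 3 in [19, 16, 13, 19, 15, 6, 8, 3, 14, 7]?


[0:3]: 48
[1:4]: 48
[2:5]: 47
[3:6]: 40
[4:7]: 29
[5:8]: 17
[6:9]: 25
[7:10]: 24

Max: 48 at [0:3]


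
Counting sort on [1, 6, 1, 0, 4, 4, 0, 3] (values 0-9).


Input: [1, 6, 1, 0, 4, 4, 0, 3]
Counts: [2, 2, 0, 1, 2, 0, 1, 0, 0, 0]

Sorted: [0, 0, 1, 1, 3, 4, 4, 6]


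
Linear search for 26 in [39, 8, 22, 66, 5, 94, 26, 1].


i=0: 39!=26
i=1: 8!=26
i=2: 22!=26
i=3: 66!=26
i=4: 5!=26
i=5: 94!=26
i=6: 26==26 found!

Found at 6, 7 comps


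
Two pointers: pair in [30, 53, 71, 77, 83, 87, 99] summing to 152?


lo=0(30)+hi=6(99)=129
lo=1(53)+hi=6(99)=152

Yes: 53+99=152


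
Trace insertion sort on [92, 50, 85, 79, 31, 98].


Initial: [92, 50, 85, 79, 31, 98]
Insert 50: [50, 92, 85, 79, 31, 98]
Insert 85: [50, 85, 92, 79, 31, 98]
Insert 79: [50, 79, 85, 92, 31, 98]
Insert 31: [31, 50, 79, 85, 92, 98]
Insert 98: [31, 50, 79, 85, 92, 98]

Sorted: [31, 50, 79, 85, 92, 98]


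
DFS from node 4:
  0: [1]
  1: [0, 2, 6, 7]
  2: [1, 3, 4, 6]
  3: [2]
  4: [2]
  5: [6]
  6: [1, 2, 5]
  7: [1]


Visit 4, push [2]
Visit 2, push [6, 3, 1]
Visit 1, push [7, 6, 0]
Visit 0, push []
Visit 6, push [5]
Visit 5, push []
Visit 7, push []
Visit 3, push []

DFS order: [4, 2, 1, 0, 6, 5, 7, 3]


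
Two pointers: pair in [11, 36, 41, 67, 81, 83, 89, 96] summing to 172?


lo=0(11)+hi=7(96)=107
lo=1(36)+hi=7(96)=132
lo=2(41)+hi=7(96)=137
lo=3(67)+hi=7(96)=163
lo=4(81)+hi=7(96)=177
lo=4(81)+hi=6(89)=170
lo=5(83)+hi=6(89)=172

Yes: 83+89=172


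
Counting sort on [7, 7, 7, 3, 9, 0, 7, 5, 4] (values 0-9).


Input: [7, 7, 7, 3, 9, 0, 7, 5, 4]
Counts: [1, 0, 0, 1, 1, 1, 0, 4, 0, 1]

Sorted: [0, 3, 4, 5, 7, 7, 7, 7, 9]


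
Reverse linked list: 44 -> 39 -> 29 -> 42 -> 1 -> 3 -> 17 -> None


Step 1: curr=44, set curr.next=prev(None) | reversed so far: 44
Step 2: curr=39, set curr.next=prev(44) | reversed so far: 39 -> 44
Step 3: curr=29, set curr.next=prev(39) | reversed so far: 29 -> 39 -> 44
Step 4: curr=42, set curr.next=prev(29) | reversed so far: 42 -> 29 -> 39 -> 44
Step 5: curr=1, set curr.next=prev(42) | reversed so far: 1 -> 42 -> 29 -> 39 -> 44
Step 6: curr=3, set curr.next=prev(1) | reversed so far: 3 -> 1 -> 42 -> 29 -> 39 -> 44
Step 7: curr=17, set curr.next=prev(3) | reversed so far: 17 -> 3 -> 1 -> 42 -> 29 -> 39 -> 44

17 -> 3 -> 1 -> 42 -> 29 -> 39 -> 44 -> None


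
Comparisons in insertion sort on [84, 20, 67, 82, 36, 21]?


Algorithm: insertion sort
Input: [84, 20, 67, 82, 36, 21]
Sorted: [20, 21, 36, 67, 82, 84]

14


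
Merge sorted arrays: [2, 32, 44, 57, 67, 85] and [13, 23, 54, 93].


Take 2 from A
Take 13 from B
Take 23 from B
Take 32 from A
Take 44 from A
Take 54 from B
Take 57 from A
Take 67 from A
Take 85 from A

Merged: [2, 13, 23, 32, 44, 54, 57, 67, 85, 93]


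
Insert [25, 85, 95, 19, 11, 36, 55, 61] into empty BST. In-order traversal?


Insert 25: root
Insert 85: R from 25
Insert 95: R from 25 -> R from 85
Insert 19: L from 25
Insert 11: L from 25 -> L from 19
Insert 36: R from 25 -> L from 85
Insert 55: R from 25 -> L from 85 -> R from 36
Insert 61: R from 25 -> L from 85 -> R from 36 -> R from 55

In-order: [11, 19, 25, 36, 55, 61, 85, 95]


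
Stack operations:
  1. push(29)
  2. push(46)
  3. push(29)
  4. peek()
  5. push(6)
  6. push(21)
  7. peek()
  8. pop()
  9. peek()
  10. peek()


push(29) -> [29]
push(46) -> [29, 46]
push(29) -> [29, 46, 29]
peek()->29
push(6) -> [29, 46, 29, 6]
push(21) -> [29, 46, 29, 6, 21]
peek()->21
pop()->21, [29, 46, 29, 6]
peek()->6
peek()->6

Final stack: [29, 46, 29, 6]


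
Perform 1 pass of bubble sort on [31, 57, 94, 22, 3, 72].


Initial: [31, 57, 94, 22, 3, 72]
Pass 1: [31, 57, 22, 3, 72, 94] (3 swaps)

After 1 pass: [31, 57, 22, 3, 72, 94]


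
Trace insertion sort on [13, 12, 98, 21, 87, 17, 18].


Initial: [13, 12, 98, 21, 87, 17, 18]
Insert 12: [12, 13, 98, 21, 87, 17, 18]
Insert 98: [12, 13, 98, 21, 87, 17, 18]
Insert 21: [12, 13, 21, 98, 87, 17, 18]
Insert 87: [12, 13, 21, 87, 98, 17, 18]
Insert 17: [12, 13, 17, 21, 87, 98, 18]
Insert 18: [12, 13, 17, 18, 21, 87, 98]

Sorted: [12, 13, 17, 18, 21, 87, 98]


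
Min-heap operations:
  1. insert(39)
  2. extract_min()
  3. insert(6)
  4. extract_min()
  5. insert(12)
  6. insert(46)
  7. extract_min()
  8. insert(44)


insert(39) -> [39]
extract_min()->39, []
insert(6) -> [6]
extract_min()->6, []
insert(12) -> [12]
insert(46) -> [12, 46]
extract_min()->12, [46]
insert(44) -> [44, 46]

Final heap: [44, 46]


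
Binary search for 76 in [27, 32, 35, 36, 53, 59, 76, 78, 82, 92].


Step 1: lo=0, hi=9, mid=4, val=53
Step 2: lo=5, hi=9, mid=7, val=78
Step 3: lo=5, hi=6, mid=5, val=59
Step 4: lo=6, hi=6, mid=6, val=76

Found at index 6


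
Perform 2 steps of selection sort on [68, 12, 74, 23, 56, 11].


Initial: [68, 12, 74, 23, 56, 11]
Step 1: min=11 at 5
  Swap: [11, 12, 74, 23, 56, 68]
Step 2: min=12 at 1
  Swap: [11, 12, 74, 23, 56, 68]

After 2 steps: [11, 12, 74, 23, 56, 68]


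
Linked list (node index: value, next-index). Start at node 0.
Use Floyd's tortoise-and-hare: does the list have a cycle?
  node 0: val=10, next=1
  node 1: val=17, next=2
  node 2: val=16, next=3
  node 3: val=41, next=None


Floyd's tortoise (slow, +1) and hare (fast, +2):
  init: slow=0, fast=0
  step 1: slow=1, fast=2
  step 2: fast 2->3->None, no cycle

Cycle: no


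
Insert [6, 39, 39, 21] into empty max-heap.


Insert 6: [6]
Insert 39: [39, 6]
Insert 39: [39, 6, 39]
Insert 21: [39, 21, 39, 6]

Final heap: [39, 21, 39, 6]


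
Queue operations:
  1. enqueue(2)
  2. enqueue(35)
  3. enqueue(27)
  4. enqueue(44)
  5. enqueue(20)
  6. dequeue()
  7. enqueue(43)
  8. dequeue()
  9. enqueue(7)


enqueue(2) -> [2]
enqueue(35) -> [2, 35]
enqueue(27) -> [2, 35, 27]
enqueue(44) -> [2, 35, 27, 44]
enqueue(20) -> [2, 35, 27, 44, 20]
dequeue()->2, [35, 27, 44, 20]
enqueue(43) -> [35, 27, 44, 20, 43]
dequeue()->35, [27, 44, 20, 43]
enqueue(7) -> [27, 44, 20, 43, 7]

Final queue: [27, 44, 20, 43, 7]


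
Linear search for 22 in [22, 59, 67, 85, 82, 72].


i=0: 22==22 found!

Found at 0, 1 comps


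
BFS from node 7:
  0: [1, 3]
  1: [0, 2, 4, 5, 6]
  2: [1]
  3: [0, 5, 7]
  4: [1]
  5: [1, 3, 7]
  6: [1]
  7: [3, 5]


Visit 7, enqueue [3, 5]
Visit 3, enqueue [0]
Visit 5, enqueue [1]
Visit 0, enqueue []
Visit 1, enqueue [2, 4, 6]
Visit 2, enqueue []
Visit 4, enqueue []
Visit 6, enqueue []

BFS order: [7, 3, 5, 0, 1, 2, 4, 6]


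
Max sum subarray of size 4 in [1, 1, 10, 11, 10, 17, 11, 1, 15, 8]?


[0:4]: 23
[1:5]: 32
[2:6]: 48
[3:7]: 49
[4:8]: 39
[5:9]: 44
[6:10]: 35

Max: 49 at [3:7]


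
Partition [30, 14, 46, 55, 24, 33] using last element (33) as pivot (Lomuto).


Pivot: 33
  30 <= 33: advance i (no swap)
  14 <= 33: advance i (no swap)
  24 <= 33: swap -> [30, 14, 24, 55, 46, 33]
Place pivot at 3: [30, 14, 24, 33, 46, 55]

Partitioned: [30, 14, 24, 33, 46, 55]


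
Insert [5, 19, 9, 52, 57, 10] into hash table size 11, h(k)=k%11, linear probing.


Insert 5: h=5 -> slot 5
Insert 19: h=8 -> slot 8
Insert 9: h=9 -> slot 9
Insert 52: h=8, 2 probes -> slot 10
Insert 57: h=2 -> slot 2
Insert 10: h=10, 1 probes -> slot 0

Table: [10, None, 57, None, None, 5, None, None, 19, 9, 52]


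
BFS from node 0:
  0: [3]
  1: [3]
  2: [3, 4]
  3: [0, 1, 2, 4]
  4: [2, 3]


Visit 0, enqueue [3]
Visit 3, enqueue [1, 2, 4]
Visit 1, enqueue []
Visit 2, enqueue []
Visit 4, enqueue []

BFS order: [0, 3, 1, 2, 4]


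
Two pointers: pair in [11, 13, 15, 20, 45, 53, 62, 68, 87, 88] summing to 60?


lo=0(11)+hi=9(88)=99
lo=0(11)+hi=8(87)=98
lo=0(11)+hi=7(68)=79
lo=0(11)+hi=6(62)=73
lo=0(11)+hi=5(53)=64
lo=0(11)+hi=4(45)=56
lo=1(13)+hi=4(45)=58
lo=2(15)+hi=4(45)=60

Yes: 15+45=60


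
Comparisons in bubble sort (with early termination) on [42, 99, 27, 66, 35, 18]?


Algorithm: bubble sort (with early termination)
Input: [42, 99, 27, 66, 35, 18]
Sorted: [18, 27, 35, 42, 66, 99]

15


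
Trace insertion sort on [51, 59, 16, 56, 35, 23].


Initial: [51, 59, 16, 56, 35, 23]
Insert 59: [51, 59, 16, 56, 35, 23]
Insert 16: [16, 51, 59, 56, 35, 23]
Insert 56: [16, 51, 56, 59, 35, 23]
Insert 35: [16, 35, 51, 56, 59, 23]
Insert 23: [16, 23, 35, 51, 56, 59]

Sorted: [16, 23, 35, 51, 56, 59]


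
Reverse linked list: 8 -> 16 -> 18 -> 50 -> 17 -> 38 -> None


Step 1: curr=8, set curr.next=prev(None) | reversed so far: 8
Step 2: curr=16, set curr.next=prev(8) | reversed so far: 16 -> 8
Step 3: curr=18, set curr.next=prev(16) | reversed so far: 18 -> 16 -> 8
Step 4: curr=50, set curr.next=prev(18) | reversed so far: 50 -> 18 -> 16 -> 8
Step 5: curr=17, set curr.next=prev(50) | reversed so far: 17 -> 50 -> 18 -> 16 -> 8
Step 6: curr=38, set curr.next=prev(17) | reversed so far: 38 -> 17 -> 50 -> 18 -> 16 -> 8

38 -> 17 -> 50 -> 18 -> 16 -> 8 -> None


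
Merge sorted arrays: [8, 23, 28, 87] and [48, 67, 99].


Take 8 from A
Take 23 from A
Take 28 from A
Take 48 from B
Take 67 from B
Take 87 from A

Merged: [8, 23, 28, 48, 67, 87, 99]


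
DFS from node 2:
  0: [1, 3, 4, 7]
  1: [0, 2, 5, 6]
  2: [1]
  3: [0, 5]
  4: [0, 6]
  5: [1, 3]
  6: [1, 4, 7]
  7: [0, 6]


Visit 2, push [1]
Visit 1, push [6, 5, 0]
Visit 0, push [7, 4, 3]
Visit 3, push [5]
Visit 5, push []
Visit 4, push [6]
Visit 6, push [7]
Visit 7, push []

DFS order: [2, 1, 0, 3, 5, 4, 6, 7]


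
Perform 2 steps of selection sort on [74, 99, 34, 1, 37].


Initial: [74, 99, 34, 1, 37]
Step 1: min=1 at 3
  Swap: [1, 99, 34, 74, 37]
Step 2: min=34 at 2
  Swap: [1, 34, 99, 74, 37]

After 2 steps: [1, 34, 99, 74, 37]


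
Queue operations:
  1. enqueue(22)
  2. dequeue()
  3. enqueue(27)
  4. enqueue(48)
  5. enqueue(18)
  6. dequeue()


enqueue(22) -> [22]
dequeue()->22, []
enqueue(27) -> [27]
enqueue(48) -> [27, 48]
enqueue(18) -> [27, 48, 18]
dequeue()->27, [48, 18]

Final queue: [48, 18]


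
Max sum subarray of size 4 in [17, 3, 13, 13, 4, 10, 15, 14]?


[0:4]: 46
[1:5]: 33
[2:6]: 40
[3:7]: 42
[4:8]: 43

Max: 46 at [0:4]


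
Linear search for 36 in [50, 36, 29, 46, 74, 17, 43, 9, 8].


i=0: 50!=36
i=1: 36==36 found!

Found at 1, 2 comps


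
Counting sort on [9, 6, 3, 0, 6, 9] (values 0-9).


Input: [9, 6, 3, 0, 6, 9]
Counts: [1, 0, 0, 1, 0, 0, 2, 0, 0, 2]

Sorted: [0, 3, 6, 6, 9, 9]


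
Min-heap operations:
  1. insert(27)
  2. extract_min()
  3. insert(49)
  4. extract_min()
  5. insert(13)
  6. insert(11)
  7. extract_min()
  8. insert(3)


insert(27) -> [27]
extract_min()->27, []
insert(49) -> [49]
extract_min()->49, []
insert(13) -> [13]
insert(11) -> [11, 13]
extract_min()->11, [13]
insert(3) -> [3, 13]

Final heap: [3, 13]


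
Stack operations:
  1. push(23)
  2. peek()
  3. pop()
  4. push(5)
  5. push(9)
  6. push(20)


push(23) -> [23]
peek()->23
pop()->23, []
push(5) -> [5]
push(9) -> [5, 9]
push(20) -> [5, 9, 20]

Final stack: [5, 9, 20]


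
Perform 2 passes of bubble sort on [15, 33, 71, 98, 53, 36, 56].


Initial: [15, 33, 71, 98, 53, 36, 56]
Pass 1: [15, 33, 71, 53, 36, 56, 98] (3 swaps)
Pass 2: [15, 33, 53, 36, 56, 71, 98] (3 swaps)

After 2 passes: [15, 33, 53, 36, 56, 71, 98]


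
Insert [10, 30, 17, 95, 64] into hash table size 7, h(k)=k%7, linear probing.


Insert 10: h=3 -> slot 3
Insert 30: h=2 -> slot 2
Insert 17: h=3, 1 probes -> slot 4
Insert 95: h=4, 1 probes -> slot 5
Insert 64: h=1 -> slot 1

Table: [None, 64, 30, 10, 17, 95, None]


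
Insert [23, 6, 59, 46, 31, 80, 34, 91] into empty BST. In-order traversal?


Insert 23: root
Insert 6: L from 23
Insert 59: R from 23
Insert 46: R from 23 -> L from 59
Insert 31: R from 23 -> L from 59 -> L from 46
Insert 80: R from 23 -> R from 59
Insert 34: R from 23 -> L from 59 -> L from 46 -> R from 31
Insert 91: R from 23 -> R from 59 -> R from 80

In-order: [6, 23, 31, 34, 46, 59, 80, 91]


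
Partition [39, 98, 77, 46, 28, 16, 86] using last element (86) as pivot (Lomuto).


Pivot: 86
  39 <= 86: advance i (no swap)
  77 <= 86: swap -> [39, 77, 98, 46, 28, 16, 86]
  46 <= 86: swap -> [39, 77, 46, 98, 28, 16, 86]
  28 <= 86: swap -> [39, 77, 46, 28, 98, 16, 86]
  16 <= 86: swap -> [39, 77, 46, 28, 16, 98, 86]
Place pivot at 5: [39, 77, 46, 28, 16, 86, 98]

Partitioned: [39, 77, 46, 28, 16, 86, 98]


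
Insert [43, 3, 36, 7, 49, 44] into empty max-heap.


Insert 43: [43]
Insert 3: [43, 3]
Insert 36: [43, 3, 36]
Insert 7: [43, 7, 36, 3]
Insert 49: [49, 43, 36, 3, 7]
Insert 44: [49, 43, 44, 3, 7, 36]

Final heap: [49, 43, 44, 3, 7, 36]


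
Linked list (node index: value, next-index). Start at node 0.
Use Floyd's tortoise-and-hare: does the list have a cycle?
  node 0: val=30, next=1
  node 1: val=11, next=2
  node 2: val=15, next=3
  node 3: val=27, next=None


Floyd's tortoise (slow, +1) and hare (fast, +2):
  init: slow=0, fast=0
  step 1: slow=1, fast=2
  step 2: fast 2->3->None, no cycle

Cycle: no


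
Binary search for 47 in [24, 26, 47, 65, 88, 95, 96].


Step 1: lo=0, hi=6, mid=3, val=65
Step 2: lo=0, hi=2, mid=1, val=26
Step 3: lo=2, hi=2, mid=2, val=47

Found at index 2


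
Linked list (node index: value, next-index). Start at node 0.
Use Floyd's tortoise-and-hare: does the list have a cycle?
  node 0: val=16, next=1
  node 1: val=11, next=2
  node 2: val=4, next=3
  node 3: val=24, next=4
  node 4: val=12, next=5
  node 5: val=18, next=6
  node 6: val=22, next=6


Floyd's tortoise (slow, +1) and hare (fast, +2):
  init: slow=0, fast=0
  step 1: slow=1, fast=2
  step 2: slow=2, fast=4
  step 3: slow=3, fast=6
  step 4: slow=4, fast=6
  step 5: slow=5, fast=6
  step 6: slow=6, fast=6
  slow == fast at node 6: cycle detected

Cycle: yes


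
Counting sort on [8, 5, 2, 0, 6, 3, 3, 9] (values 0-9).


Input: [8, 5, 2, 0, 6, 3, 3, 9]
Counts: [1, 0, 1, 2, 0, 1, 1, 0, 1, 1]

Sorted: [0, 2, 3, 3, 5, 6, 8, 9]


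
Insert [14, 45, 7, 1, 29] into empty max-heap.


Insert 14: [14]
Insert 45: [45, 14]
Insert 7: [45, 14, 7]
Insert 1: [45, 14, 7, 1]
Insert 29: [45, 29, 7, 1, 14]

Final heap: [45, 29, 7, 1, 14]


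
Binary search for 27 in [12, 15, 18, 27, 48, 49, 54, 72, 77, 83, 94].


Step 1: lo=0, hi=10, mid=5, val=49
Step 2: lo=0, hi=4, mid=2, val=18
Step 3: lo=3, hi=4, mid=3, val=27

Found at index 3


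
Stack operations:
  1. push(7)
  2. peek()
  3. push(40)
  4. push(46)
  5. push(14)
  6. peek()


push(7) -> [7]
peek()->7
push(40) -> [7, 40]
push(46) -> [7, 40, 46]
push(14) -> [7, 40, 46, 14]
peek()->14

Final stack: [7, 40, 46, 14]


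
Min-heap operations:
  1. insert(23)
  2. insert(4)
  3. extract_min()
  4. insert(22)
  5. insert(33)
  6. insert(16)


insert(23) -> [23]
insert(4) -> [4, 23]
extract_min()->4, [23]
insert(22) -> [22, 23]
insert(33) -> [22, 23, 33]
insert(16) -> [16, 22, 33, 23]

Final heap: [16, 22, 33, 23]


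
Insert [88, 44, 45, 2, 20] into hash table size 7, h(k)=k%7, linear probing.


Insert 88: h=4 -> slot 4
Insert 44: h=2 -> slot 2
Insert 45: h=3 -> slot 3
Insert 2: h=2, 3 probes -> slot 5
Insert 20: h=6 -> slot 6

Table: [None, None, 44, 45, 88, 2, 20]


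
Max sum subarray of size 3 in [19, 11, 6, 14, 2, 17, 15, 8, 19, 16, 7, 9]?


[0:3]: 36
[1:4]: 31
[2:5]: 22
[3:6]: 33
[4:7]: 34
[5:8]: 40
[6:9]: 42
[7:10]: 43
[8:11]: 42
[9:12]: 32

Max: 43 at [7:10]


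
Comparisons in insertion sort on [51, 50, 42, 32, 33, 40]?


Algorithm: insertion sort
Input: [51, 50, 42, 32, 33, 40]
Sorted: [32, 33, 40, 42, 50, 51]

14


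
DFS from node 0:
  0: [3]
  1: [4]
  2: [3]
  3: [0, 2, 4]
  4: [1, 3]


Visit 0, push [3]
Visit 3, push [4, 2]
Visit 2, push []
Visit 4, push [1]
Visit 1, push []

DFS order: [0, 3, 2, 4, 1]


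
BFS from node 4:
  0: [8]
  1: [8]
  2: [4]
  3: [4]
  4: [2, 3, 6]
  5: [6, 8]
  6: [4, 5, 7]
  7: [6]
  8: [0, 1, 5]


Visit 4, enqueue [2, 3, 6]
Visit 2, enqueue []
Visit 3, enqueue []
Visit 6, enqueue [5, 7]
Visit 5, enqueue [8]
Visit 7, enqueue []
Visit 8, enqueue [0, 1]
Visit 0, enqueue []
Visit 1, enqueue []

BFS order: [4, 2, 3, 6, 5, 7, 8, 0, 1]


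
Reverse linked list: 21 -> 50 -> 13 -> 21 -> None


Step 1: curr=21, set curr.next=prev(None) | reversed so far: 21
Step 2: curr=50, set curr.next=prev(21) | reversed so far: 50 -> 21
Step 3: curr=13, set curr.next=prev(50) | reversed so far: 13 -> 50 -> 21
Step 4: curr=21, set curr.next=prev(13) | reversed so far: 21 -> 13 -> 50 -> 21

21 -> 13 -> 50 -> 21 -> None


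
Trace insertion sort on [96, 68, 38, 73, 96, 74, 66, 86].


Initial: [96, 68, 38, 73, 96, 74, 66, 86]
Insert 68: [68, 96, 38, 73, 96, 74, 66, 86]
Insert 38: [38, 68, 96, 73, 96, 74, 66, 86]
Insert 73: [38, 68, 73, 96, 96, 74, 66, 86]
Insert 96: [38, 68, 73, 96, 96, 74, 66, 86]
Insert 74: [38, 68, 73, 74, 96, 96, 66, 86]
Insert 66: [38, 66, 68, 73, 74, 96, 96, 86]
Insert 86: [38, 66, 68, 73, 74, 86, 96, 96]

Sorted: [38, 66, 68, 73, 74, 86, 96, 96]


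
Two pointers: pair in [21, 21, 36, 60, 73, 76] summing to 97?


lo=0(21)+hi=5(76)=97

Yes: 21+76=97


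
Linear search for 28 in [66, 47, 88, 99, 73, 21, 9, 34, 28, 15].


i=0: 66!=28
i=1: 47!=28
i=2: 88!=28
i=3: 99!=28
i=4: 73!=28
i=5: 21!=28
i=6: 9!=28
i=7: 34!=28
i=8: 28==28 found!

Found at 8, 9 comps


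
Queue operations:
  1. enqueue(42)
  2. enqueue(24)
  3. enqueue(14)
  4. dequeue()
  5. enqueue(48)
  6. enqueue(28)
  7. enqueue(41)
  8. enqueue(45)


enqueue(42) -> [42]
enqueue(24) -> [42, 24]
enqueue(14) -> [42, 24, 14]
dequeue()->42, [24, 14]
enqueue(48) -> [24, 14, 48]
enqueue(28) -> [24, 14, 48, 28]
enqueue(41) -> [24, 14, 48, 28, 41]
enqueue(45) -> [24, 14, 48, 28, 41, 45]

Final queue: [24, 14, 48, 28, 41, 45]


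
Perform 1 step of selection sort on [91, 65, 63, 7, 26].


Initial: [91, 65, 63, 7, 26]
Step 1: min=7 at 3
  Swap: [7, 65, 63, 91, 26]

After 1 step: [7, 65, 63, 91, 26]


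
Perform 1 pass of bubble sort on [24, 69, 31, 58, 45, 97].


Initial: [24, 69, 31, 58, 45, 97]
Pass 1: [24, 31, 58, 45, 69, 97] (3 swaps)

After 1 pass: [24, 31, 58, 45, 69, 97]


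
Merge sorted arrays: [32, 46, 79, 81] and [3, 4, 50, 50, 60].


Take 3 from B
Take 4 from B
Take 32 from A
Take 46 from A
Take 50 from B
Take 50 from B
Take 60 from B

Merged: [3, 4, 32, 46, 50, 50, 60, 79, 81]


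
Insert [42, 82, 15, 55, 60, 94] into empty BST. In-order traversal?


Insert 42: root
Insert 82: R from 42
Insert 15: L from 42
Insert 55: R from 42 -> L from 82
Insert 60: R from 42 -> L from 82 -> R from 55
Insert 94: R from 42 -> R from 82

In-order: [15, 42, 55, 60, 82, 94]


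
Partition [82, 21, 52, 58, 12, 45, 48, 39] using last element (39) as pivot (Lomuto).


Pivot: 39
  21 <= 39: swap -> [21, 82, 52, 58, 12, 45, 48, 39]
  12 <= 39: swap -> [21, 12, 52, 58, 82, 45, 48, 39]
Place pivot at 2: [21, 12, 39, 58, 82, 45, 48, 52]

Partitioned: [21, 12, 39, 58, 82, 45, 48, 52]


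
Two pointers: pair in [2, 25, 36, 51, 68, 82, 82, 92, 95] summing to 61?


lo=0(2)+hi=8(95)=97
lo=0(2)+hi=7(92)=94
lo=0(2)+hi=6(82)=84
lo=0(2)+hi=5(82)=84
lo=0(2)+hi=4(68)=70
lo=0(2)+hi=3(51)=53
lo=1(25)+hi=3(51)=76
lo=1(25)+hi=2(36)=61

Yes: 25+36=61


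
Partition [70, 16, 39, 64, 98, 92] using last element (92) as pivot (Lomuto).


Pivot: 92
  70 <= 92: advance i (no swap)
  16 <= 92: advance i (no swap)
  39 <= 92: advance i (no swap)
  64 <= 92: advance i (no swap)
Place pivot at 4: [70, 16, 39, 64, 92, 98]

Partitioned: [70, 16, 39, 64, 92, 98]


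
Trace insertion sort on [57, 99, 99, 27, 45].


Initial: [57, 99, 99, 27, 45]
Insert 99: [57, 99, 99, 27, 45]
Insert 99: [57, 99, 99, 27, 45]
Insert 27: [27, 57, 99, 99, 45]
Insert 45: [27, 45, 57, 99, 99]

Sorted: [27, 45, 57, 99, 99]


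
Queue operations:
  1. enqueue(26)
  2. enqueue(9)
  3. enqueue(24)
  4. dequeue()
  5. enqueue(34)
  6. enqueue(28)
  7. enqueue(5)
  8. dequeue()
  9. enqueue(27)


enqueue(26) -> [26]
enqueue(9) -> [26, 9]
enqueue(24) -> [26, 9, 24]
dequeue()->26, [9, 24]
enqueue(34) -> [9, 24, 34]
enqueue(28) -> [9, 24, 34, 28]
enqueue(5) -> [9, 24, 34, 28, 5]
dequeue()->9, [24, 34, 28, 5]
enqueue(27) -> [24, 34, 28, 5, 27]

Final queue: [24, 34, 28, 5, 27]


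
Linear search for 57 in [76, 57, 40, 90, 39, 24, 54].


i=0: 76!=57
i=1: 57==57 found!

Found at 1, 2 comps


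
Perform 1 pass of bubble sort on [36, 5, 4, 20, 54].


Initial: [36, 5, 4, 20, 54]
Pass 1: [5, 4, 20, 36, 54] (3 swaps)

After 1 pass: [5, 4, 20, 36, 54]


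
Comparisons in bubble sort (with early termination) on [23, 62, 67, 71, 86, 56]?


Algorithm: bubble sort (with early termination)
Input: [23, 62, 67, 71, 86, 56]
Sorted: [23, 56, 62, 67, 71, 86]

15


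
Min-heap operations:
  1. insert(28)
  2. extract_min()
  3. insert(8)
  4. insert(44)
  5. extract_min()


insert(28) -> [28]
extract_min()->28, []
insert(8) -> [8]
insert(44) -> [8, 44]
extract_min()->8, [44]

Final heap: [44]
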